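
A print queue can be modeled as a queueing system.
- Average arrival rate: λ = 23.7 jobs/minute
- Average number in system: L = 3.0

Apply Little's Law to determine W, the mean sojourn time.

Little's Law: L = λW, so W = L/λ
W = 3.0/23.7 = 0.1266 minutes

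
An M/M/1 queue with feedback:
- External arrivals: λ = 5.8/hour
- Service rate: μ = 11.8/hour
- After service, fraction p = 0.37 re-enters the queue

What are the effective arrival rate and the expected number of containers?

Effective arrival rate: λ_eff = λ/(1-p) = 5.8/(1-0.37) = 5.8/0.63 = 9.2063
ρ = λ_eff/μ = 9.2063/11.8 = 0.7802
L = ρ/(1-ρ) = 0.7802/(1-0.7802) = 3.5496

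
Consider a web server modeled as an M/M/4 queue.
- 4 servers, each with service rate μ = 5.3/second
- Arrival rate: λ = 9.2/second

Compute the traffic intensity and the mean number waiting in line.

Traffic intensity: ρ = λ/(cμ) = 9.2/(4×5.3) = 0.4340
Since ρ = 0.4340 < 1, system is stable.
Offered load a = λ/μ = cρ = 9.2/5.3 = 1.7358
P₀ = [ Σₙ₌₀^3 aⁿ/n! + a^4/(4!(1-ρ)) ]⁻¹
Σ = a^0/0! + a^1/1! + a^2/2! + a^3/3! = 1.00000 + 1.73585 + 1.50659 + 0.871735 = 5.1142
a^4/(4!(1-ρ)) = 9.0792/(24 × 0.56604) = 0.6683
P₀ = 1/(5.1142 + 0.6683) = 0.1729
Lq = P₀·a^4·ρ / (4!(1-ρ)²) = 0.17294 × 9.0792 × 0.43396 / (24 × 0.32040) = 0.08861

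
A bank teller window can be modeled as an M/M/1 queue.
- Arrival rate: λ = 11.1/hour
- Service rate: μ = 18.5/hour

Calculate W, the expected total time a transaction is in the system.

First, compute utilization: ρ = λ/μ = 11.1/18.5 = 0.6000
For M/M/1: W = 1/(μ-λ)
W = 1/(18.5-11.1) = 1/7.40
W = 0.1351 hours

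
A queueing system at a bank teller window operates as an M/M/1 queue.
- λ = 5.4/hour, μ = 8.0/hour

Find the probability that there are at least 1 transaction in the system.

ρ = λ/μ = 5.4/8.0 = 0.6750
P(N ≥ n) = ρⁿ
P(N ≥ 1) = 0.6750^1
P(N ≥ 1) = 0.6750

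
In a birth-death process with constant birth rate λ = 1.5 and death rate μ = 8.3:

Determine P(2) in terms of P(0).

For constant rates: P(n)/P(0) = (λ/μ)^n
P(2)/P(0) = (1.5/8.3)^2 = 0.18072^2 = 0.03266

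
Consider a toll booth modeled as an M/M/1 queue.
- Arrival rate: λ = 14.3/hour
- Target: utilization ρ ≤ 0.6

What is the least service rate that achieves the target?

ρ = λ/μ, so μ = λ/ρ
μ ≥ 14.3/0.6 = 23.8333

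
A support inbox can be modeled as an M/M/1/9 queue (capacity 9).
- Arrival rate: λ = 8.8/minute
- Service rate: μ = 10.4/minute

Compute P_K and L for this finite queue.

ρ = λ/μ = 8.8/10.4 = 0.846154
P₀ = (1-ρ)/(1-ρ^(K+1)) = (1-0.846154)/(1-0.846154^10) = 0.15385/0.81185 = 0.1895
P_K = P₀×ρ^K = 0.1895 × 0.846154^9 = 0.1895 × 0.2224 = 0.04214
Blocking probability P_9 = 0.04214 (4.21%)
L = ρ[1 - (K+1)ρ^K + Kρ^(K+1)] / [(1-ρ)(1-ρ^(K+1))]
L = 0.846154 × (1 - 10×0.222354 + 9×0.188146) / ((1 - 0.846154) × (1 - 0.188146)) = 3.1825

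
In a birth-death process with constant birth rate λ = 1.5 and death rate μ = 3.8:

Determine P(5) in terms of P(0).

For constant rates: P(n)/P(0) = (λ/μ)^n
P(5)/P(0) = (1.5/3.8)^5 = 0.39474^5 = 0.009584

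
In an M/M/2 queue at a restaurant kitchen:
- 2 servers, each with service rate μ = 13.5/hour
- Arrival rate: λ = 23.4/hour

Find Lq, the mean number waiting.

Traffic intensity: ρ = λ/(cμ) = 23.4/(2×13.5) = 0.8667
Since ρ = 0.8667 < 1, system is stable.
Offered load a = λ/μ = cρ = 23.4/13.5 = 1.7333
P₀ = [ Σₙ₌₀^1 aⁿ/n! + a^2/(2!(1-ρ)) ]⁻¹
Σ = a^0/0! + a^1/1! = 1.0000 + 1.7333 = 2.7333
a^2/(2!(1-ρ)) = 3.00444/(2 × 0.133333) = 11.2667
P₀ = 1/(2.7333 + 11.2667) = 0.07143
Lq = P₀·a^2·ρ / (2!(1-ρ)²) = 0.07142857 × 3.004444 × 0.8666667 / (2 × 0.01777778) = 5.2310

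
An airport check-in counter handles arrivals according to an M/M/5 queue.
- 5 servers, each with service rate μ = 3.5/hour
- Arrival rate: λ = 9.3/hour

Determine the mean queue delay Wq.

Traffic intensity: ρ = λ/(cμ) = 9.3/(5×3.5) = 0.5314
Since ρ = 0.5314 < 1, system is stable.
Offered load a = λ/μ = cρ = 9.3/3.5 = 2.6571
P₀ = [ Σₙ₌₀^4 aⁿ/n! + a^5/(5!(1-ρ)) ]⁻¹
Σ = a^0/0! + a^1/1! + a^2/2! + a^3/3! + a^4/4! = 1.0000 + 2.6571 + 3.5302 + 3.1268 + 2.0771 = 12.3912
a^5/(5!(1-ρ)) = 132.4569/(120 × 0.46857) = 2.3557
P₀ = 1/(12.3912 + 2.3557) = 0.06781
Lq = P₀·a^5·ρ / (5!(1-ρ)²) = 0.067811 × 132.4569 × 0.53143 / (120 × 0.21956) = 0.1812
Wq = Lq/λ = 0.1812/9.3 = 0.01948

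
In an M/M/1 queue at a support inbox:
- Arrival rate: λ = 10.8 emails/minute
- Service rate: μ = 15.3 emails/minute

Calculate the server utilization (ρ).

Server utilization: ρ = λ/μ
ρ = 10.8/15.3 = 0.7059
The server is busy 70.59% of the time.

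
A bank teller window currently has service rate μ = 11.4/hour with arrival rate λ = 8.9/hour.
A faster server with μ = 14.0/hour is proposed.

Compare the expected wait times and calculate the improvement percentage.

System 1: ρ₁ = 8.9/11.4 = 0.7807, W₁ = 1/(11.4-8.9) = 0.4000
System 2: ρ₂ = 8.9/14.0 = 0.6357, W₂ = 1/(14.0-8.9) = 0.1961
Improvement: (W₁-W₂)/W₁ = (0.4000-0.1961)/0.4000 = 50.98%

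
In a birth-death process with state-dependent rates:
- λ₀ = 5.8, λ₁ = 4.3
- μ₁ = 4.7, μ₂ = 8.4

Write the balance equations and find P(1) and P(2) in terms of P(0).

Balance equations:
State 0: λ₀P₀ = μ₁P₁ → P₁ = (λ₀/μ₁)P₀ = (5.8/4.7)P₀ = 1.2340P₀
State 1: P₂ = (λ₀λ₁)/(μ₁μ₂)P₀ = (5.8×4.3)/(4.7×8.4)P₀ = 0.6317P₀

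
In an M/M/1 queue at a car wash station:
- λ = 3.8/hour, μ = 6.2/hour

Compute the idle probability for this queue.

ρ = λ/μ = 3.8/6.2 = 0.6129
P(0) = 1 - ρ = 1 - 0.6129 = 0.3871
The server is idle 38.71% of the time.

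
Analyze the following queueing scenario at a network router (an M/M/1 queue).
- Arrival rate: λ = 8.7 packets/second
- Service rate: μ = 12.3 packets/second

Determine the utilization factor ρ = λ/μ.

Server utilization: ρ = λ/μ
ρ = 8.7/12.3 = 0.7073
The server is busy 70.73% of the time.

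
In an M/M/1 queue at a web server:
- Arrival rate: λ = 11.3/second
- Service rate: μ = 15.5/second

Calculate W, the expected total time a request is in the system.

First, compute utilization: ρ = λ/μ = 11.3/15.5 = 0.7290
For M/M/1: W = 1/(μ-λ)
W = 1/(15.5-11.3) = 1/4.20
W = 0.2381 seconds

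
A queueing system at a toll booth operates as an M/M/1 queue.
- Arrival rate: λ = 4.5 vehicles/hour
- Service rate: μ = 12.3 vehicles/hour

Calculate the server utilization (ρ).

Server utilization: ρ = λ/μ
ρ = 4.5/12.3 = 0.3659
The server is busy 36.59% of the time.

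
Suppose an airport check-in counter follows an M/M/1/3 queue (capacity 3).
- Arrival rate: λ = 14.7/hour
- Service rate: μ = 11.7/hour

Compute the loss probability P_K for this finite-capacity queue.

ρ = λ/μ = 14.7/11.7 = 1.2564
P₀ = (1-ρ)/(1-ρ^(K+1)) = (1-1.2564)/(1-1.2564^4) = -0.2564/-1.4918 = 0.1719
P_K = P₀×ρ^K = 0.1719 × 1.2564^3 = 0.1719 × 1.9833 = 0.3409
Blocking probability = 34.09%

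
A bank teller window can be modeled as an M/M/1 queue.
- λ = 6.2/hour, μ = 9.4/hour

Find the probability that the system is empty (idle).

ρ = λ/μ = 6.2/9.4 = 0.6596
P(0) = 1 - ρ = 1 - 0.6596 = 0.3404
The server is idle 34.04% of the time.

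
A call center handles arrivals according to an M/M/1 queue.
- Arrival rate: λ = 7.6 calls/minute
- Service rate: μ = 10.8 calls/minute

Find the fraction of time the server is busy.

Server utilization: ρ = λ/μ
ρ = 7.6/10.8 = 0.7037
The server is busy 70.37% of the time.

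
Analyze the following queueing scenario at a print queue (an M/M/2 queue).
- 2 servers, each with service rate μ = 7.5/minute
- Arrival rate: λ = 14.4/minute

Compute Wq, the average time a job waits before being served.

Traffic intensity: ρ = λ/(cμ) = 14.4/(2×7.5) = 0.9600
Since ρ = 0.9600 < 1, system is stable.
Offered load a = λ/μ = cρ = 14.4/7.5 = 1.9200
P₀ = [ Σₙ₌₀^1 aⁿ/n! + a^2/(2!(1-ρ)) ]⁻¹
Σ = a^0/0! + a^1/1! = 1.0000 + 1.9200 = 2.9200
a^2/(2!(1-ρ)) = 3.6864/(2 × 0.04000) = 46.0800
P₀ = 1/(2.9200 + 46.0800) = 0.02041
Lq = P₀·a^2·ρ / (2!(1-ρ)²) = 0.0204082 × 3.68640 × 0.960000 / (2 × 0.00160000) = 22.5698
Wq = Lq/λ = 22.5698/14.4 = 1.5673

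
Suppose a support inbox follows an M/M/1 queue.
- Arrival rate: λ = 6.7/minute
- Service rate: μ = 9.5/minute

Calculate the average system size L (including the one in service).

ρ = λ/μ = 6.7/9.5 = 0.7053
For M/M/1: L = λ/(μ-λ)
L = 6.7/(9.5-6.7) = 6.7/2.80
L = 2.3929 emails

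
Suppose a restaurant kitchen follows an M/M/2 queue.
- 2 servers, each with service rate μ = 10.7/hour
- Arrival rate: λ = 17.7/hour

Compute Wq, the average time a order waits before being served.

Traffic intensity: ρ = λ/(cμ) = 17.7/(2×10.7) = 0.8271
Since ρ = 0.8271 < 1, system is stable.
Offered load a = λ/μ = cρ = 17.7/10.7 = 1.6542
P₀ = [ Σₙ₌₀^1 aⁿ/n! + a^2/(2!(1-ρ)) ]⁻¹
Σ = a^0/0! + a^1/1! = 1.0000 + 1.6542 = 2.6542
a^2/(2!(1-ρ)) = 2.73640/(2 × 0.172897) = 7.9134
P₀ = 1/(2.6542 + 7.9134) = 0.09463
Lq = P₀·a^2·ρ / (2!(1-ρ)²) = 0.094629 × 2.7364 × 0.82710 / (2 × 0.029893) = 3.5823
Wq = Lq/λ = 3.5823/17.7 = 0.2024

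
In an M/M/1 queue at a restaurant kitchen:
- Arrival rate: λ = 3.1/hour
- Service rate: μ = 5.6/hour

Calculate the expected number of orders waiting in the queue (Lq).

ρ = λ/μ = 3.1/5.6 = 0.5536
For M/M/1: Lq = λ²/(μ(μ-λ))
Lq = 9.61/(5.6 × 2.50)
Lq = 0.6864 orders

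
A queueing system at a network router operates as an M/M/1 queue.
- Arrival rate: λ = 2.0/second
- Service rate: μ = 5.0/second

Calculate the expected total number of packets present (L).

ρ = λ/μ = 2.0/5.0 = 0.4000
For M/M/1: L = λ/(μ-λ)
L = 2.0/(5.0-2.0) = 2.0/3.00
L = 0.6667 packets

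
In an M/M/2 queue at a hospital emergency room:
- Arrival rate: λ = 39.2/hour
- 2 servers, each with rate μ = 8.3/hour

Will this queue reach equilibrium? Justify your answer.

Stability requires ρ = λ/(cμ) < 1
ρ = 39.2/(2 × 8.3) = 39.2/16.60 = 2.3614
Since 2.3614 ≥ 1, the system is UNSTABLE.
Need c > λ/μ = 39.2/8.3 = 4.72.
Minimum servers needed: c = 5.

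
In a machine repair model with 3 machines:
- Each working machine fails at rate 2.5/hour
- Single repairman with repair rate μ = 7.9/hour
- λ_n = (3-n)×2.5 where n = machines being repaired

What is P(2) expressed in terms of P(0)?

P(2)/P(0) = ∏_{i=0}^{2-1} λ_i/μ_{i+1}
= (3-0)×2.5/7.9 × (3-1)×2.5/7.9
= 0.6009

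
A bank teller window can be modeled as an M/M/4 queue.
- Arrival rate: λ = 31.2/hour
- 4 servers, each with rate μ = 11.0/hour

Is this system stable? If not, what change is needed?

Stability requires ρ = λ/(cμ) < 1
ρ = 31.2/(4 × 11.0) = 31.2/44.00 = 0.7091
Since 0.7091 < 1, the system is STABLE.
The servers are busy 70.91% of the time.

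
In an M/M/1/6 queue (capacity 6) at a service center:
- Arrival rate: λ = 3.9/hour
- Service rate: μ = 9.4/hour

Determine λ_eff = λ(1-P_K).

ρ = λ/μ = 3.9/9.4 = 0.414894
P₀ = (1-ρ)/(1-ρ^(K+1)) = (1-0.414894)/(1-0.414894^7) = 0.5851/0.9979 = 0.5863
P_K = P₀×ρ^K = 0.5863 × 0.414894^6 = 0.5863 × 0.005101 = 0.002991
λ_eff = λ(1-P_K) = 3.9 × (1 - 0.002991) = 3.9 × 0.9970 = 3.8883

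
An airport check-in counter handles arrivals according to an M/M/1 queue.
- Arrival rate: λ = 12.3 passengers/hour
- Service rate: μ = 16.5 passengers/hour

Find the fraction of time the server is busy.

Server utilization: ρ = λ/μ
ρ = 12.3/16.5 = 0.7455
The server is busy 74.55% of the time.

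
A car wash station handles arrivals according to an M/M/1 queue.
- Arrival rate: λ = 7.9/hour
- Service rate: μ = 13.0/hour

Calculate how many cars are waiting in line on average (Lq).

ρ = λ/μ = 7.9/13.0 = 0.6077
For M/M/1: Lq = λ²/(μ(μ-λ))
Lq = 62.41/(13.0 × 5.10)
Lq = 0.9413 cars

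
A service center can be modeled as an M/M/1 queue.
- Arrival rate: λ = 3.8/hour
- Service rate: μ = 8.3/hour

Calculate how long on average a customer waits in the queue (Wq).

First, compute utilization: ρ = λ/μ = 3.8/8.3 = 0.4578
For M/M/1: Wq = λ/(μ(μ-λ))
Wq = 3.8/(8.3 × (8.3-3.8))
Wq = 3.8/(8.3 × 4.50)
Wq = 0.1017 hours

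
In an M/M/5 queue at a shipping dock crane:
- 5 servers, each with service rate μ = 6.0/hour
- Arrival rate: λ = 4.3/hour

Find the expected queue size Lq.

Traffic intensity: ρ = λ/(cμ) = 4.3/(5×6.0) = 0.1433
Since ρ = 0.1433 < 1, system is stable.
Offered load a = λ/μ = cρ = 4.3/6.0 = 0.7167
P₀ = [ Σₙ₌₀^4 aⁿ/n! + a^5/(5!(1-ρ)) ]⁻¹
Σ = a^0/0! + a^1/1! + a^2/2! + a^3/3! + a^4/4! = 1.0000 + 0.7167 + 0.2568 + 0.06135 + 0.01099 = 2.0458
a^5/(5!(1-ρ)) = 0.1891/(120 × 0.8567) = 0.001839
P₀ = 1/(2.0458 + 0.001839) = 0.4884
Lq = P₀·a^5·ρ / (5!(1-ρ)²) = 0.4884 × 0.1891 × 0.1433 / (120 × 0.7339) = 0.0001503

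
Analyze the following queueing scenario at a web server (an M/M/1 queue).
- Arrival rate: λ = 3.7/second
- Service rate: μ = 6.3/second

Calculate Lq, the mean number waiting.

ρ = λ/μ = 3.7/6.3 = 0.5873
For M/M/1: Lq = λ²/(μ(μ-λ))
Lq = 13.69/(6.3 × 2.60)
Lq = 0.8358 requests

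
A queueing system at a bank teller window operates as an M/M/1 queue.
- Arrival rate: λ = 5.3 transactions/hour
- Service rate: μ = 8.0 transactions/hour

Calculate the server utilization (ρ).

Server utilization: ρ = λ/μ
ρ = 5.3/8.0 = 0.6625
The server is busy 66.25% of the time.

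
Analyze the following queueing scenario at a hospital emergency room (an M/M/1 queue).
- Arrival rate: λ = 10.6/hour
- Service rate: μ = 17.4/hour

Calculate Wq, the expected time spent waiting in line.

First, compute utilization: ρ = λ/μ = 10.6/17.4 = 0.6092
For M/M/1: Wq = λ/(μ(μ-λ))
Wq = 10.6/(17.4 × (17.4-10.6))
Wq = 10.6/(17.4 × 6.80)
Wq = 0.08959 hours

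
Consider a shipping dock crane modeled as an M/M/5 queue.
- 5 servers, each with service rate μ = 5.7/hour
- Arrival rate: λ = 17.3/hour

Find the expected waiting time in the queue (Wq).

Traffic intensity: ρ = λ/(cμ) = 17.3/(5×5.7) = 0.6070
Since ρ = 0.6070 < 1, system is stable.
Offered load a = λ/μ = cρ = 17.3/5.7 = 3.0351
P₀ = [ Σₙ₌₀^4 aⁿ/n! + a^5/(5!(1-ρ)) ]⁻¹
Σ = a^0/0! + a^1/1! + a^2/2! + a^3/3! + a^4/4! = 1.0000 + 3.0351 + 4.6059 + 4.6597 + 3.5357 = 16.8364
a^5/(5!(1-ρ)) = 257.5468/(120 × 0.39298) = 5.4614
P₀ = 1/(16.8364 + 5.4614) = 0.04485
Lq = P₀·a^5·ρ / (5!(1-ρ)²) = 0.044848 × 257.5468 × 0.60702 / (120 × 0.15444) = 0.3783
Wq = Lq/λ = 0.3783/17.3 = 0.02187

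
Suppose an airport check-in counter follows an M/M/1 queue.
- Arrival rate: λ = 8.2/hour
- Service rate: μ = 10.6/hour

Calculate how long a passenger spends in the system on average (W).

First, compute utilization: ρ = λ/μ = 8.2/10.6 = 0.7736
For M/M/1: W = 1/(μ-λ)
W = 1/(10.6-8.2) = 1/2.40
W = 0.4167 hours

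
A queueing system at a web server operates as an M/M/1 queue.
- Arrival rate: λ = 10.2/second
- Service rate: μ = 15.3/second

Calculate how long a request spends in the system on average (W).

First, compute utilization: ρ = λ/μ = 10.2/15.3 = 0.6667
For M/M/1: W = 1/(μ-λ)
W = 1/(15.3-10.2) = 1/5.10
W = 0.1961 seconds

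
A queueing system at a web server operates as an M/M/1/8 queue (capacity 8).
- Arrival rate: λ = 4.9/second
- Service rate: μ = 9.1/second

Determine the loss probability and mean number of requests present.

ρ = λ/μ = 4.9/9.1 = 0.53846
P₀ = (1-ρ)/(1-ρ^(K+1)) = (1-0.53846)/(1-0.53846^9) = 0.4615/0.9962 = 0.4633
P_K = P₀×ρ^K = 0.4633 × 0.53846^8 = 0.4633 × 0.007067 = 0.003274
Blocking probability P_8 = 0.003274 (0.33%)
L = ρ[1 - (K+1)ρ^K + Kρ^(K+1)] / [(1-ρ)(1-ρ^(K+1))]
L = 0.53846 × (1 - 9×0.007067 + 8×0.003805) / ((1 - 0.53846) × (1 - 0.003805)) = 1.1323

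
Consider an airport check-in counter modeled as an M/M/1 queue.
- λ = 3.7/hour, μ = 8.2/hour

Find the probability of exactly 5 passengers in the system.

ρ = λ/μ = 3.7/8.2 = 0.4512
P(n) = (1-ρ)ρⁿ
P(5) = (1-0.4512) × 0.4512^5
P(5) = 0.5488 × 0.01870
P(5) = 0.01026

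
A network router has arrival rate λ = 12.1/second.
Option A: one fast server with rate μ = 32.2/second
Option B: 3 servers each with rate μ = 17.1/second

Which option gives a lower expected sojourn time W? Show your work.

Option A: single server μ = 32.2 (M/M/1)
  ρ_A = 12.1/32.2 = 0.3758
  W_A = 1/(μ-λ) = 1/(32.2-12.1) = 1/20.10 = 0.04975

Option B: 3 servers μ = 17.1 (M/M/3)
  ρ_B = λ/(cμ) = 12.1/(3×17.1) = 0.2359
  Offered load a = λ/μ = cρ = 12.1/17.1 = 0.7076
  P₀ = [ Σₙ₌₀^2 aⁿ/n! + a^3/(3!(1-ρ)) ]⁻¹
  Σ = a^0/0! + a^1/1! + a^2/2! = 1.0000 + 0.7076 + 0.2504 = 1.9580
  a^3/(3!(1-ρ)) = 0.3543/(6 × 0.7641) = 0.07728
  P₀ = 1/(1.9580 + 0.07728) = 0.4913
  Lq = P₀·a^3·ρ / (3!(1-ρ)²) = 0.4913 × 0.3543 × 0.2359 / (6 × 0.5839) = 0.01172
  Wq_B = Lq/λ = 0.01172/12.1 = 0.0009686
  W_B = Wq_B + 1/μ = 0.0009686 + 0.05848 = 0.05945

Since W_A = 0.04975 < W_B = 0.05945, Option A (single fast server) has the shorter time in system.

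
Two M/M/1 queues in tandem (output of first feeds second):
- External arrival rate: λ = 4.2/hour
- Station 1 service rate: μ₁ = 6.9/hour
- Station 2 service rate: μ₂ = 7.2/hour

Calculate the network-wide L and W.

By Jackson's theorem, each station behaves as independent M/M/1.
Station 1: ρ₁ = 4.2/6.9 = 0.6087, L₁ = ρ₁/(1-ρ₁) = λ/(μ₁-λ) = 4.2/2.70 = 1.5556
Station 2: ρ₂ = 4.2/7.2 = 0.5833, L₂ = ρ₂/(1-ρ₂) = λ/(μ₂-λ) = 4.2/3.00 = 1.4000
Total: L = L₁ + L₂ = 1.5556 + 1.4000 = 2.9556
W = L/λ = 2.9556/4.2 = 0.7037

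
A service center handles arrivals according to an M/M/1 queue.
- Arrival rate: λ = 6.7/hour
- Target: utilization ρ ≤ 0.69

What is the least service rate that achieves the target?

ρ = λ/μ, so μ = λ/ρ
μ ≥ 6.7/0.69 = 9.7101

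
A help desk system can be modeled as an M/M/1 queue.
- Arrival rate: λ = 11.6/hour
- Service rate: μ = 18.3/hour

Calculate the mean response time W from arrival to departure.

First, compute utilization: ρ = λ/μ = 11.6/18.3 = 0.6339
For M/M/1: W = 1/(μ-λ)
W = 1/(18.3-11.6) = 1/6.70
W = 0.1493 hours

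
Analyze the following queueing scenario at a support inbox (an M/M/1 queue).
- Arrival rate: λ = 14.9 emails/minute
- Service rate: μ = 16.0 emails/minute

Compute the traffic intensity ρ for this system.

Server utilization: ρ = λ/μ
ρ = 14.9/16.0 = 0.9313
The server is busy 93.12% of the time.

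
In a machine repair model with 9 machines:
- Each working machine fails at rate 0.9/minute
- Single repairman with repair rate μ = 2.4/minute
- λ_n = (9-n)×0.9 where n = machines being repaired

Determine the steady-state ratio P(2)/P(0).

P(2)/P(0) = ∏_{i=0}^{2-1} λ_i/μ_{i+1}
= (9-0)×0.9/2.4 × (9-1)×0.9/2.4
= 10.1250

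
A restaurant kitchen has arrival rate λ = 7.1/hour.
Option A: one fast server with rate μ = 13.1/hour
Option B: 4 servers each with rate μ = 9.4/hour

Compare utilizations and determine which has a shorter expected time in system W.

Option A: single server μ = 13.1 (M/M/1)
  ρ_A = 7.1/13.1 = 0.5420
  W_A = 1/(μ-λ) = 1/(13.1-7.1) = 1/6.00 = 0.1667

Option B: 4 servers μ = 9.4 (M/M/4)
  ρ_B = λ/(cμ) = 7.1/(4×9.4) = 0.1888
  Offered load a = λ/μ = cρ = 7.1/9.4 = 0.7553
  P₀ = [ Σₙ₌₀^3 aⁿ/n! + a^4/(4!(1-ρ)) ]⁻¹
  Σ = a^0/0! + a^1/1! + a^2/2! + a^3/3! = 1.0000 + 0.7553 + 0.2853 + 0.07182 = 2.1124
  a^4/(4!(1-ρ)) = 0.3255/(24 × 0.8112) = 0.01672
  P₀ = 1/(2.1124 + 0.01672) = 0.4697
  Lq = P₀·a^4·ρ / (4!(1-ρ)²) = 0.4697 × 0.3255 × 0.1888 / (24 × 0.6580) = 0.001828
  Wq_B = Lq/λ = 0.0018279/7.1 = 0.00025745
  W_B = Wq_B + 1/μ = 0.00025745 + 0.10638 = 0.1066

Since W_B = 0.1066 < W_A = 0.1667, Option B (multiple servers) has the shorter time in system.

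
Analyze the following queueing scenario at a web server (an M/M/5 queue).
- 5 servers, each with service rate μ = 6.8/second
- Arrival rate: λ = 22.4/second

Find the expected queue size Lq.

Traffic intensity: ρ = λ/(cμ) = 22.4/(5×6.8) = 0.6588
Since ρ = 0.6588 < 1, system is stable.
Offered load a = λ/μ = cρ = 22.4/6.8 = 3.2941
P₀ = [ Σₙ₌₀^4 aⁿ/n! + a^5/(5!(1-ρ)) ]⁻¹
Σ = a^0/0! + a^1/1! + a^2/2! + a^3/3! + a^4/4! = 1.00000 + 3.29412 + 5.42561 + 5.95753 + 4.90620 = 20.5835
a^5/(5!(1-ρ)) = 387.8783/(120 × 0.3411765) = 9.4740
P₀ = 1/(20.5835 + 9.4740) = 0.03327
Lq = P₀·a^5·ρ / (5!(1-ρ)²) = 0.03327 × 387.8783 × 0.6588 / (120 × 0.1164) = 0.6087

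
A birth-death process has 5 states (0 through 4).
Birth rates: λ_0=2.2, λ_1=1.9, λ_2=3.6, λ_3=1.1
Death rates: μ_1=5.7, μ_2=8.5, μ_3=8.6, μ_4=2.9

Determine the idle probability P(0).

Ratios P(n)/P(0) = (λ₀···λₙ₋₁)/(μ₁···μₙ):
P(1)/P(0) = (2.2)/(5.7) = 0.3860
P(2)/P(0) = (2.2×1.9)/(5.7×8.5) = 0.08627
P(3)/P(0) = (2.2×1.9×3.6)/(5.7×8.5×8.6) = 0.03611
P(4)/P(0) = (2.2×1.9×3.6×1.1)/(5.7×8.5×8.6×2.9) = 0.01370

Normalization: ∑ P(n) = 1
P(0) × (1.0000 + 0.3860 + 0.08627 + 0.03611 + 0.01370) = 1
P(0) × 1.5221 = 1
P(0) = 1/1.5221 = 0.6570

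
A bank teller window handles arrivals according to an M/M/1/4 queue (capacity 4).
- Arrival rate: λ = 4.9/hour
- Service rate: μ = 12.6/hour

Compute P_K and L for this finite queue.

ρ = λ/μ = 4.9/12.6 = 0.3889
P₀ = (1-ρ)/(1-ρ^(K+1)) = (1-0.3889)/(1-0.3889^5) = 0.6111/0.9911 = 0.6166
P_K = P₀×ρ^K = 0.6166 × 0.3889^4 = 0.6166 × 0.02287 = 0.01410
Blocking probability P_4 = 0.01410 (1.41%)
L = ρ[1 - (K+1)ρ^K + Kρ^(K+1)] / [(1-ρ)(1-ρ^(K+1))]
L = 0.3889 × (1 - 5×0.02287 + 4×0.008896) / ((1 - 0.3889) × (1 - 0.008896)) = 0.5915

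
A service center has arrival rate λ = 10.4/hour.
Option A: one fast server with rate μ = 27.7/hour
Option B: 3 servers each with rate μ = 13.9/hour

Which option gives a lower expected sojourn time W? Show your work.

Option A: single server μ = 27.7 (M/M/1)
  ρ_A = 10.4/27.7 = 0.3755
  W_A = 1/(μ-λ) = 1/(27.7-10.4) = 1/17.30 = 0.05780

Option B: 3 servers μ = 13.9 (M/M/3)
  ρ_B = λ/(cμ) = 10.4/(3×13.9) = 0.2494
  Offered load a = λ/μ = cρ = 10.4/13.9 = 0.7482
  P₀ = [ Σₙ₌₀^2 aⁿ/n! + a^3/(3!(1-ρ)) ]⁻¹
  Σ = a^0/0! + a^1/1! + a^2/2! = 1.0000 + 0.7482 + 0.2799 = 2.0281
  a^3/(3!(1-ρ)) = 0.41885/(6 × 0.75060) = 0.09300
  P₀ = 1/(2.0281 + 0.09300) = 0.4715
  Lq = P₀·a^3·ρ / (3!(1-ρ)²) = 0.4715 × 0.4188 × 0.2494 / (6 × 0.5634) = 0.01457
  Wq_B = Lq/λ = 0.01457/10.4 = 0.001401
  W_B = Wq_B + 1/μ = 0.001401 + 0.07194 = 0.07334

Since W_A = 0.05780 < W_B = 0.07334, Option A (single fast server) has the shorter time in system.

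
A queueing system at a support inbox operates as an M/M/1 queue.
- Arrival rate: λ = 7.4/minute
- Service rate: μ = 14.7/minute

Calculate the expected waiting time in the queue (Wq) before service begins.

First, compute utilization: ρ = λ/μ = 7.4/14.7 = 0.5034
For M/M/1: Wq = λ/(μ(μ-λ))
Wq = 7.4/(14.7 × (14.7-7.4))
Wq = 7.4/(14.7 × 7.30)
Wq = 0.06896 minutes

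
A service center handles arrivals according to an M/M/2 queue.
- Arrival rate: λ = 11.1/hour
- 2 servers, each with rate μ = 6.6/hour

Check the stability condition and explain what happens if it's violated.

Stability requires ρ = λ/(cμ) < 1
ρ = 11.1/(2 × 6.6) = 11.1/13.20 = 0.8409
Since 0.8409 < 1, the system is STABLE.
The servers are busy 84.09% of the time.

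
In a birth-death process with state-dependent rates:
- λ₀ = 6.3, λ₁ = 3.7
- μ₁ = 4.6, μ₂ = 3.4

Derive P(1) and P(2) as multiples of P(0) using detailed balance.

Balance equations:
State 0: λ₀P₀ = μ₁P₁ → P₁ = (λ₀/μ₁)P₀ = (6.3/4.6)P₀ = 1.3696P₀
State 1: P₂ = (λ₀λ₁)/(μ₁μ₂)P₀ = (6.3×3.7)/(4.6×3.4)P₀ = 1.4904P₀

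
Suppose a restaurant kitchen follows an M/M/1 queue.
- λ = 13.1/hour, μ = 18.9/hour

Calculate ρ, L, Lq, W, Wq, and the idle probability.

Step 1: ρ = λ/μ = 13.1/18.9 = 0.6931
Step 2: L = λ/(μ-λ) = 13.1/5.80 = 2.2586
Step 3: Lq = λ²/(μ(μ-λ)) = 171.61/(18.9×5.80) = 1.5655
Step 4: W = 1/(μ-λ) = 1/5.80 = 0.17241
Step 5: Wq = λ/(μ(μ-λ)) = 13.1/(18.9×5.80) = 0.1195
Step 6: P(0) = 1-ρ = 0.3069
Verify: L = λW = 13.1×0.17241 = 2.2586 ✔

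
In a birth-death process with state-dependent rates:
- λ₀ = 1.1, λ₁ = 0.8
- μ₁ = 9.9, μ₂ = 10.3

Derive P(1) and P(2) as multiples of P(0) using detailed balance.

Balance equations:
State 0: λ₀P₀ = μ₁P₁ → P₁ = (λ₀/μ₁)P₀ = (1.1/9.9)P₀ = 0.1111P₀
State 1: P₂ = (λ₀λ₁)/(μ₁μ₂)P₀ = (1.1×0.8)/(9.9×10.3)P₀ = 0.008630P₀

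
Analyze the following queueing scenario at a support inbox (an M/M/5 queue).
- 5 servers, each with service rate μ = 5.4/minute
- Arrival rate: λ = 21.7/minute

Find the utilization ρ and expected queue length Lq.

Traffic intensity: ρ = λ/(cμ) = 21.7/(5×5.4) = 0.8037
Since ρ = 0.8037 < 1, system is stable.
Offered load a = λ/μ = cρ = 21.7/5.4 = 4.0185
P₀ = [ Σₙ₌₀^4 aⁿ/n! + a^5/(5!(1-ρ)) ]⁻¹
Σ = a^0/0! + a^1/1! + a^2/2! + a^3/3! + a^4/4! = 1.0000 + 4.0185 + 8.0742 + 10.8155 + 10.8656 = 34.7738
a^5/(5!(1-ρ)) = 1047.9242/(120 × 0.1962963) = 44.4873
P₀ = 1/(34.7738 + 44.4873) = 0.01262
Lq = P₀·a^5·ρ / (5!(1-ρ)²) = 0.012617 × 1047.9242 × 0.80370 / (120 × 0.038532) = 2.2981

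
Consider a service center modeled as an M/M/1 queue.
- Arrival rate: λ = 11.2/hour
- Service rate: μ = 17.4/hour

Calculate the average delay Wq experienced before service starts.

First, compute utilization: ρ = λ/μ = 11.2/17.4 = 0.6437
For M/M/1: Wq = λ/(μ(μ-λ))
Wq = 11.2/(17.4 × (17.4-11.2))
Wq = 11.2/(17.4 × 6.20)
Wq = 0.1038 hours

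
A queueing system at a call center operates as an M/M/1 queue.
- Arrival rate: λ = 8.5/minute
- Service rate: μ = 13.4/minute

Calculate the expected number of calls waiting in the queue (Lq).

ρ = λ/μ = 8.5/13.4 = 0.6343
For M/M/1: Lq = λ²/(μ(μ-λ))
Lq = 72.25/(13.4 × 4.90)
Lq = 1.1004 calls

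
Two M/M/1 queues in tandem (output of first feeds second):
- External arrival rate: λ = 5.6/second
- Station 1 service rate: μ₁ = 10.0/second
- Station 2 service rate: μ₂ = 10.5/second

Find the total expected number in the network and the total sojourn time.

By Jackson's theorem, each station behaves as independent M/M/1.
Station 1: ρ₁ = 5.6/10.0 = 0.5600, L₁ = ρ₁/(1-ρ₁) = λ/(μ₁-λ) = 5.6/4.40 = 1.2727
Station 2: ρ₂ = 5.6/10.5 = 0.5333, L₂ = ρ₂/(1-ρ₂) = λ/(μ₂-λ) = 5.6/4.90 = 1.1429
Total: L = L₁ + L₂ = 1.2727 + 1.1429 = 2.4156
W = L/λ = 2.4156/5.6 = 0.4314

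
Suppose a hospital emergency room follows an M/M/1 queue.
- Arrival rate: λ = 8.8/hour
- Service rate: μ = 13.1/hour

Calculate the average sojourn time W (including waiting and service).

First, compute utilization: ρ = λ/μ = 8.8/13.1 = 0.6718
For M/M/1: W = 1/(μ-λ)
W = 1/(13.1-8.8) = 1/4.30
W = 0.2326 hours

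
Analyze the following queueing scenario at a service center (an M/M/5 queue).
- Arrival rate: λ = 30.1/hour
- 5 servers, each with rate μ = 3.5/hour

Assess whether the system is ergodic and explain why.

Stability requires ρ = λ/(cμ) < 1
ρ = 30.1/(5 × 3.5) = 30.1/17.50 = 1.7200
Since 1.7200 ≥ 1, the system is UNSTABLE.
Need c > λ/μ = 30.1/3.5 = 8.60.
Minimum servers needed: c = 9.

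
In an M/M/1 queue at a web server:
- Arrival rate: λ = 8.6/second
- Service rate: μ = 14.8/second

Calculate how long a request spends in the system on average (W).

First, compute utilization: ρ = λ/μ = 8.6/14.8 = 0.5811
For M/M/1: W = 1/(μ-λ)
W = 1/(14.8-8.6) = 1/6.20
W = 0.1613 seconds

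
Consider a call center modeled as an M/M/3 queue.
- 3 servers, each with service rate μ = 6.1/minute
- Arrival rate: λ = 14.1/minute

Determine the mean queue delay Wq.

Traffic intensity: ρ = λ/(cμ) = 14.1/(3×6.1) = 0.7705
Since ρ = 0.7705 < 1, system is stable.
Offered load a = λ/μ = cρ = 14.1/6.1 = 2.3115
P₀ = [ Σₙ₌₀^2 aⁿ/n! + a^3/(3!(1-ρ)) ]⁻¹
Σ = a^0/0! + a^1/1! + a^2/2! = 1.00000 + 2.31148 + 2.67146 = 5.9829
a^3/(3!(1-ρ)) = 12.3500/(6 × 0.229508) = 8.9685
P₀ = 1/(5.9829 + 8.9685) = 0.06688
Lq = P₀·a^3·ρ / (3!(1-ρ)²) = 0.06688 × 12.3500 × 0.7705 / (6 × 0.05267) = 2.0138
Wq = Lq/λ = 2.0138/14.1 = 0.1428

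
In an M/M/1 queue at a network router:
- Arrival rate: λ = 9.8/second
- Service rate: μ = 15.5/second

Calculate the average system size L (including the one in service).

ρ = λ/μ = 9.8/15.5 = 0.6323
For M/M/1: L = λ/(μ-λ)
L = 9.8/(15.5-9.8) = 9.8/5.70
L = 1.7193 packets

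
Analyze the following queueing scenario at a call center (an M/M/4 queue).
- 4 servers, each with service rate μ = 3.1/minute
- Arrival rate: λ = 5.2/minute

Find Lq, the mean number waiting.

Traffic intensity: ρ = λ/(cμ) = 5.2/(4×3.1) = 0.4194
Since ρ = 0.4194 < 1, system is stable.
Offered load a = λ/μ = cρ = 5.2/3.1 = 1.6774
P₀ = [ Σₙ₌₀^3 aⁿ/n! + a^4/(4!(1-ρ)) ]⁻¹
Σ = a^0/0! + a^1/1! + a^2/2! + a^3/3! = 1.0000 + 1.6774 + 1.4069 + 0.7866 = 4.8709
a^4/(4!(1-ρ)) = 7.9171/(24 × 0.58065) = 0.5681
P₀ = 1/(4.8709 + 0.5681) = 0.1839
Lq = P₀·a^4·ρ / (4!(1-ρ)²) = 0.18386 × 7.9171 × 0.41935 / (24 × 0.33715) = 0.07544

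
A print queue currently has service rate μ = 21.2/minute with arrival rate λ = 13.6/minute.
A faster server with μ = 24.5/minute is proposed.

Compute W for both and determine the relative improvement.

System 1: ρ₁ = 13.6/21.2 = 0.6415, W₁ = 1/(21.2-13.6) = 0.13158
System 2: ρ₂ = 13.6/24.5 = 0.5551, W₂ = 1/(24.5-13.6) = 0.091743
Improvement: (W₁-W₂)/W₁ = (0.13158-0.091743)/0.13158 = 30.28%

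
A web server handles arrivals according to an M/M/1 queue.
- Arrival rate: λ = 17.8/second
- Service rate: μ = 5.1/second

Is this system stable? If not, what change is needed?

Stability requires ρ = λ/(cμ) < 1
ρ = 17.8/(1 × 5.1) = 17.8/5.10 = 3.4902
Since 3.4902 ≥ 1, the system is UNSTABLE.
Queue grows without bound. Need μ > λ = 17.8.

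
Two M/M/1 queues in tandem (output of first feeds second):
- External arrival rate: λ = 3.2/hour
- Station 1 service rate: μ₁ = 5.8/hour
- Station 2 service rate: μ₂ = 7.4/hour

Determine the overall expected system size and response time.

By Jackson's theorem, each station behaves as independent M/M/1.
Station 1: ρ₁ = 3.2/5.8 = 0.5517, L₁ = ρ₁/(1-ρ₁) = λ/(μ₁-λ) = 3.2/2.60 = 1.2308
Station 2: ρ₂ = 3.2/7.4 = 0.4324, L₂ = ρ₂/(1-ρ₂) = λ/(μ₂-λ) = 3.2/4.20 = 0.7619
Total: L = L₁ + L₂ = 1.2308 + 0.7619 = 1.9927
W = L/λ = 1.9927/3.2 = 0.6227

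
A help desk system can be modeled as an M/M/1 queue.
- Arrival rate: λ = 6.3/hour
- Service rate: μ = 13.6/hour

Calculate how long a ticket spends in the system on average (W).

First, compute utilization: ρ = λ/μ = 6.3/13.6 = 0.4632
For M/M/1: W = 1/(μ-λ)
W = 1/(13.6-6.3) = 1/7.30
W = 0.1370 hours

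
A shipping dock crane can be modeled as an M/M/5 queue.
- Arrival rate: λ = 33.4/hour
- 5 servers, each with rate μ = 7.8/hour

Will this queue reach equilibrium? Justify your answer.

Stability requires ρ = λ/(cμ) < 1
ρ = 33.4/(5 × 7.8) = 33.4/39.00 = 0.8564
Since 0.8564 < 1, the system is STABLE.
The servers are busy 85.64% of the time.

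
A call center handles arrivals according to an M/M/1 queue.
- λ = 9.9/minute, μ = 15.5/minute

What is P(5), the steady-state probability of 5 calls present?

ρ = λ/μ = 9.9/15.5 = 0.6387
P(n) = (1-ρ)ρⁿ
P(5) = (1-0.6387) × 0.6387^5
P(5) = 0.36130 × 0.10629
P(5) = 0.03840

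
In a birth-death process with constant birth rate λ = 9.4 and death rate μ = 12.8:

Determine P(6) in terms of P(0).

For constant rates: P(n)/P(0) = (λ/μ)^n
P(6)/P(0) = (9.4/12.8)^6 = 0.7344^6 = 0.1569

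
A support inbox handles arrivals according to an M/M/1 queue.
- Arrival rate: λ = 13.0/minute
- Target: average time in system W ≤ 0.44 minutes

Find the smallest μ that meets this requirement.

For M/M/1: W = 1/(μ-λ)
Need W ≤ 0.44, so 1/(μ-λ) ≤ 0.44
μ - λ ≥ 1/0.44 = 2.2727
μ ≥ 13.0 + 2.2727 = 15.2727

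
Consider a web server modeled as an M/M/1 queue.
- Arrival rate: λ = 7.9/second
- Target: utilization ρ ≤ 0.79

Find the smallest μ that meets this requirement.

ρ = λ/μ, so μ = λ/ρ
μ ≥ 7.9/0.79 = 10.0000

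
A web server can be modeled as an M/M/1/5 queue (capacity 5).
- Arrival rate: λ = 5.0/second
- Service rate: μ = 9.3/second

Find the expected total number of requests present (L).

ρ = λ/μ = 5.0/9.3 = 0.53763
P₀ = (1-ρ)/(1-ρ^(K+1)) = (1-0.53763)/(1-0.53763^6) = 0.4624/0.9759 = 0.4738
P_K = P₀×ρ^K = 0.4738 × 0.53763^5 = 0.4738 × 0.04492 = 0.02128
L = ρ[1 - (K+1)ρ^K + Kρ^(K+1)] / [(1-ρ)(1-ρ^(K+1))]
L = 0.53763 × (1 - 6×0.04492 + 5×0.02415) / ((1 - 0.53763) × (1 - 0.02415)) = 1.0143 requests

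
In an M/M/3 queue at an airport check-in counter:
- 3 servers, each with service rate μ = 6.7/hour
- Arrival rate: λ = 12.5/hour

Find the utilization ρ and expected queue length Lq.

Traffic intensity: ρ = λ/(cμ) = 12.5/(3×6.7) = 0.6219
Since ρ = 0.6219 < 1, system is stable.
Offered load a = λ/μ = cρ = 12.5/6.7 = 1.8657
P₀ = [ Σₙ₌₀^2 aⁿ/n! + a^3/(3!(1-ρ)) ]⁻¹
Σ = a^0/0! + a^1/1! + a^2/2! = 1.00000 + 1.86567 + 1.74037 = 4.6060
a^3/(3!(1-ρ)) = 6.4939/(6 × 0.37811) = 2.8624
P₀ = 1/(4.6060 + 2.8624) = 0.1339
Lq = P₀·a^3·ρ / (3!(1-ρ)²) = 0.13390 × 6.4939 × 0.62189 / (6 × 0.14297) = 0.6304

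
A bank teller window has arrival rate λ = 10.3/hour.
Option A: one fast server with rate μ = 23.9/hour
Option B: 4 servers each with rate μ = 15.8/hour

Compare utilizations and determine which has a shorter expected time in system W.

Option A: single server μ = 23.9 (M/M/1)
  ρ_A = 10.3/23.9 = 0.4310
  W_A = 1/(μ-λ) = 1/(23.9-10.3) = 1/13.60 = 0.07353

Option B: 4 servers μ = 15.8 (M/M/4)
  ρ_B = λ/(cμ) = 10.3/(4×15.8) = 0.1630
  Offered load a = λ/μ = cρ = 10.3/15.8 = 0.6519
  P₀ = [ Σₙ₌₀^3 aⁿ/n! + a^4/(4!(1-ρ)) ]⁻¹
  Σ = a^0/0! + a^1/1! + a^2/2! + a^3/3! = 1.0000 + 0.6519 + 0.2125 + 0.04617 = 1.9106
  a^4/(4!(1-ρ)) = 0.1806/(24 × 0.8370) = 0.008990
  P₀ = 1/(1.91056 + 0.00899023) = 0.5210
  Lq = P₀·a^4·ρ / (4!(1-ρ)²) = 0.52096 × 0.18060 × 0.16297 / (24 × 0.70061) = 0.0009119
  Wq_B = Lq/λ = 0.000911913/10.3 = 0.00008854
  W_B = Wq_B + 1/μ = 0.00008854 + 0.06329 = 0.06338

Since W_B = 0.06338 < W_A = 0.07353, Option B (multiple servers) has the shorter time in system.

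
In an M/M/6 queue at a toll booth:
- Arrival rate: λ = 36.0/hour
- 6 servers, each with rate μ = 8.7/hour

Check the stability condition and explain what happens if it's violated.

Stability requires ρ = λ/(cμ) < 1
ρ = 36.0/(6 × 8.7) = 36.0/52.20 = 0.6897
Since 0.6897 < 1, the system is STABLE.
The servers are busy 68.97% of the time.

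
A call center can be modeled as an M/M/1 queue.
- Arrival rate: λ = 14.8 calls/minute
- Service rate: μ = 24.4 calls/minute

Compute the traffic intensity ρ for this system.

Server utilization: ρ = λ/μ
ρ = 14.8/24.4 = 0.6066
The server is busy 60.66% of the time.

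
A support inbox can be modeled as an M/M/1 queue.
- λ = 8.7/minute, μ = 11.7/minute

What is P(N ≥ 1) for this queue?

ρ = λ/μ = 8.7/11.7 = 0.7436
P(N ≥ n) = ρⁿ
P(N ≥ 1) = 0.7436^1
P(N ≥ 1) = 0.7436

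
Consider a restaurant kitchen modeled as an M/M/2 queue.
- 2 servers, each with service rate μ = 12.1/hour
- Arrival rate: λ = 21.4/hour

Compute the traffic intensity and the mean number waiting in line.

Traffic intensity: ρ = λ/(cμ) = 21.4/(2×12.1) = 0.8843
Since ρ = 0.8843 < 1, system is stable.
Offered load a = λ/μ = cρ = 21.4/12.1 = 1.7686
P₀ = [ Σₙ₌₀^1 aⁿ/n! + a^2/(2!(1-ρ)) ]⁻¹
Σ = a^0/0! + a^1/1! = 1.0000 + 1.7686 = 2.7686
a^2/(2!(1-ρ)) = 3.127928/(2 × 0.1157025) = 13.5171
P₀ = 1/(2.7686 + 13.5171) = 0.06140
Lq = P₀·a^2·ρ / (2!(1-ρ)²) = 0.061404 × 3.1279 × 0.88430 / (2 × 0.013387) = 6.3436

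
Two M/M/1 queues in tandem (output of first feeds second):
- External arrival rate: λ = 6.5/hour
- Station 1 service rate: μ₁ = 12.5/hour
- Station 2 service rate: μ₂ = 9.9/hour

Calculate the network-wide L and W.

By Jackson's theorem, each station behaves as independent M/M/1.
Station 1: ρ₁ = 6.5/12.5 = 0.5200, L₁ = ρ₁/(1-ρ₁) = λ/(μ₁-λ) = 6.5/6.00 = 1.0833
Station 2: ρ₂ = 6.5/9.9 = 0.6566, L₂ = ρ₂/(1-ρ₂) = λ/(μ₂-λ) = 6.5/3.40 = 1.9118
Total: L = L₁ + L₂ = 1.0833 + 1.9118 = 2.9951
W = L/λ = 2.9951/6.5 = 0.4608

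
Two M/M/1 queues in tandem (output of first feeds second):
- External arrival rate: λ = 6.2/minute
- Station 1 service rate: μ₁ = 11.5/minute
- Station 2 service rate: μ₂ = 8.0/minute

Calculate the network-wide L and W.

By Jackson's theorem, each station behaves as independent M/M/1.
Station 1: ρ₁ = 6.2/11.5 = 0.5391, L₁ = ρ₁/(1-ρ₁) = λ/(μ₁-λ) = 6.2/5.30 = 1.16981
Station 2: ρ₂ = 6.2/8.0 = 0.7750, L₂ = ρ₂/(1-ρ₂) = λ/(μ₂-λ) = 6.2/1.80 = 3.44444
Total: L = L₁ + L₂ = 1.16981 + 3.44444 = 4.6143
W = L/λ = 4.6143/6.2 = 0.7442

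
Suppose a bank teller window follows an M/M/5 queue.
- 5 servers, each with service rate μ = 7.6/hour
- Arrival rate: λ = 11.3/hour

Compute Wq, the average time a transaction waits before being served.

Traffic intensity: ρ = λ/(cμ) = 11.3/(5×7.6) = 0.2974
Since ρ = 0.2974 < 1, system is stable.
Offered load a = λ/μ = cρ = 11.3/7.6 = 1.4868
P₀ = [ Σₙ₌₀^4 aⁿ/n! + a^5/(5!(1-ρ)) ]⁻¹
Σ = a^0/0! + a^1/1! + a^2/2! + a^3/3! + a^4/4! = 1.00000 + 1.48684 + 1.10535 + 0.547827 + 0.203633 = 4.3437
a^5/(5!(1-ρ)) = 7.2665/(120 × 0.70263) = 0.08618
P₀ = 1/(4.3437 + 0.08618) = 0.2257
Lq = P₀·a^5·ρ / (5!(1-ρ)²) = 0.22574 × 7.2665 × 0.29737 / (120 × 0.49369) = 0.008234
Wq = Lq/λ = 0.0082337/11.3 = 0.0007286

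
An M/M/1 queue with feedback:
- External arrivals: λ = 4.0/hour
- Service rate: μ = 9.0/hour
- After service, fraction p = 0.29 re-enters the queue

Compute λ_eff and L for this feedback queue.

Effective arrival rate: λ_eff = λ/(1-p) = 4.0/(1-0.29) = 4.0/0.71 = 5.6338
ρ = λ_eff/μ = 5.6338/9.0 = 0.625978
L = ρ/(1-ρ) = 0.625978/(1-0.625978) = 1.6736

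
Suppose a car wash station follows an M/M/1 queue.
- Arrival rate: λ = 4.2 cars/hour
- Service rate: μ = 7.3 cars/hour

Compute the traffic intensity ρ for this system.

Server utilization: ρ = λ/μ
ρ = 4.2/7.3 = 0.5753
The server is busy 57.53% of the time.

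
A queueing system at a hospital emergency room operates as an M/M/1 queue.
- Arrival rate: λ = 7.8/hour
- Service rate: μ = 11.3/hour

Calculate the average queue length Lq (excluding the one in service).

ρ = λ/μ = 7.8/11.3 = 0.6903
For M/M/1: Lq = λ²/(μ(μ-λ))
Lq = 60.84/(11.3 × 3.50)
Lq = 1.5383 patients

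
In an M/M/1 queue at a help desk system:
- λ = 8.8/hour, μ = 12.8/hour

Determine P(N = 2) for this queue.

ρ = λ/μ = 8.8/12.8 = 0.6875
P(n) = (1-ρ)ρⁿ
P(2) = (1-0.6875) × 0.6875^2
P(2) = 0.3125 × 0.4727
P(2) = 0.1477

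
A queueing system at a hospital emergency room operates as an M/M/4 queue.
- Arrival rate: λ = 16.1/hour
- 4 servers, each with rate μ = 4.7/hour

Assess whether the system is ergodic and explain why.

Stability requires ρ = λ/(cμ) < 1
ρ = 16.1/(4 × 4.7) = 16.1/18.80 = 0.8564
Since 0.8564 < 1, the system is STABLE.
The servers are busy 85.64% of the time.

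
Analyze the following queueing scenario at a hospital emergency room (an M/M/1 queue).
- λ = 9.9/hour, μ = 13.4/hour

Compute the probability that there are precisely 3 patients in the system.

ρ = λ/μ = 9.9/13.4 = 0.7388
P(n) = (1-ρ)ρⁿ
P(3) = (1-0.7388) × 0.7388^3
P(3) = 0.2612 × 0.4033
P(3) = 0.1053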